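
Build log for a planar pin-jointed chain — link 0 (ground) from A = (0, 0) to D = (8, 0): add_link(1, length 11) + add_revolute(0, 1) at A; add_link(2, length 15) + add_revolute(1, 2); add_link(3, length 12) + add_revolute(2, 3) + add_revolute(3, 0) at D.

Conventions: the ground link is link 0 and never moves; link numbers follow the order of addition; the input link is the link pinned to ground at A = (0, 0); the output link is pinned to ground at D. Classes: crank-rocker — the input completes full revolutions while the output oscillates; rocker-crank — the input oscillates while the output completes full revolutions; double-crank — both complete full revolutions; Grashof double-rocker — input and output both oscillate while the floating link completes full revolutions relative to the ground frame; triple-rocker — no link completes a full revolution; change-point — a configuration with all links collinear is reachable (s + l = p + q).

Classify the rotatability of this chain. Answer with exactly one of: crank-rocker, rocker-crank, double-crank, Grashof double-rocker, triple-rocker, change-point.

lengths: ground=8, input=11, coupler=15, output=12
sorted: s=8 (shortest), l=15 (longest), p+q=23
s + l = 23 vs p + q = 23
s + l = p + q → change-point (collinear configuration reachable)

change-point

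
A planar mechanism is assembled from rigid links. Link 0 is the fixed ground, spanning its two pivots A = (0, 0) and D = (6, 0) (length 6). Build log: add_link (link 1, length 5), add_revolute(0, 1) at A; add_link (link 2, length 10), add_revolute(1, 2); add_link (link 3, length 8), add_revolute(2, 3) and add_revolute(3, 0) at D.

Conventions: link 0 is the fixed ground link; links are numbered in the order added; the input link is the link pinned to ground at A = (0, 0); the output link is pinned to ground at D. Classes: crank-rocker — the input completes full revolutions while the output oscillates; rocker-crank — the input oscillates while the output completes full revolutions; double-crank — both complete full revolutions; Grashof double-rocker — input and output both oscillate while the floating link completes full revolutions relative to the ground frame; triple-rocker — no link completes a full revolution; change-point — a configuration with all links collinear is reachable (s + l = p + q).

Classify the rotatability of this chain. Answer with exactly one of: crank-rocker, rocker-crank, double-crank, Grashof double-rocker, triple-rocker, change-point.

lengths: ground=6, input=5, coupler=10, output=8
sorted: s=5 (shortest), l=10 (longest), p+q=14
s + l = 15 vs p + q = 14
s + l > p + q → non-Grashof → no link fully rotates → triple-rocker

triple-rocker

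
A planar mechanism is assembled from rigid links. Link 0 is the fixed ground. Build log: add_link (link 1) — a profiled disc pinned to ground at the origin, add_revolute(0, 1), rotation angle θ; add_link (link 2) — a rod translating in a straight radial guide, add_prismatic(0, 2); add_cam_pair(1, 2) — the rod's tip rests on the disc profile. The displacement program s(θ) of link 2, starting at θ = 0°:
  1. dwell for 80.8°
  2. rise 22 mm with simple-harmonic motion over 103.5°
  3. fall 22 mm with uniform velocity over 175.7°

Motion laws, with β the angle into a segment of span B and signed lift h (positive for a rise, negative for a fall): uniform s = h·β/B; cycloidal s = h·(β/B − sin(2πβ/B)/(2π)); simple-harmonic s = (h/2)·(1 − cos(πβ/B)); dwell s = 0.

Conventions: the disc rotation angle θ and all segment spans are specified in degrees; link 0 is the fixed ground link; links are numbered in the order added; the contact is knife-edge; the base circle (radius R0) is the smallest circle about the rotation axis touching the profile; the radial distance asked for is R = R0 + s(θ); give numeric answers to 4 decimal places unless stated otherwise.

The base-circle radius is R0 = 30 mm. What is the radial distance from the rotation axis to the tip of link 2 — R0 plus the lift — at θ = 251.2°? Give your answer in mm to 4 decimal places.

seg 1 [0°–80.8°] dwell: s stays 0.0000
seg 2 [80.8°–184.3°] simple-harmonic, h=22: full span → s += 22 → s = 22.0000
seg 3 [184.3°–360°] uniform, h=-22: θ=251.2° here. β=66.9, B=175.7. -22·66.9/175.7 = -8.3768 → s = 13.6232
R = R0 + s = 30 + 13.6232 = 43.6232

43.6232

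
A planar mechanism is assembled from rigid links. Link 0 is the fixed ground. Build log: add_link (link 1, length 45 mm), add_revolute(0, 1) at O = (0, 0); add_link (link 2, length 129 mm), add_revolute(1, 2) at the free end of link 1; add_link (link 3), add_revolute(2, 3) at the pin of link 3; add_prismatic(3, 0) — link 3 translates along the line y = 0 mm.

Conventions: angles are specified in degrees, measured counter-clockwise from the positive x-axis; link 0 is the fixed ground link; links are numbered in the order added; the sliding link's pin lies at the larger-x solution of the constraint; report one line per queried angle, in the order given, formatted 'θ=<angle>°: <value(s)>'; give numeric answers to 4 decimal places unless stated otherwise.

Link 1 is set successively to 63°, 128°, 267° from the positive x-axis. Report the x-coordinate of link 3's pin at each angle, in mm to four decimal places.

geometry: r = 45 mm, L = 129 mm, e = 0 mm
θ=63°: crank pin P = (r cos θ, r sin θ) = (20.429572, 40.095294)
θ=63°: h = r sin θ − e = 40.095294 − 0 = 40.095294
θ=63°: x = r cos θ + √(L² − h²) = 20.429572 + 122.610633 = 143.040206
θ=128°: crank pin P = (r cos θ, r sin θ) = (-27.704766, 35.460484)
θ=128°: h = r sin θ − e = 35.460484 − 0 = 35.460484
θ=128°: x = r cos θ + √(L² − h²) = -27.704766 + 124.030456 = 96.325690
θ=267°: crank pin P = (r cos θ, r sin θ) = (-2.355118, -44.938329)
θ=267°: h = r sin θ − e = -44.938329 − 0 = -44.938329
θ=267°: x = r cos θ + √(L² − h²) = -2.355118 + 120.919587 = 118.564469

θ=63°: 143.0402
θ=128°: 96.3257
θ=267°: 118.5645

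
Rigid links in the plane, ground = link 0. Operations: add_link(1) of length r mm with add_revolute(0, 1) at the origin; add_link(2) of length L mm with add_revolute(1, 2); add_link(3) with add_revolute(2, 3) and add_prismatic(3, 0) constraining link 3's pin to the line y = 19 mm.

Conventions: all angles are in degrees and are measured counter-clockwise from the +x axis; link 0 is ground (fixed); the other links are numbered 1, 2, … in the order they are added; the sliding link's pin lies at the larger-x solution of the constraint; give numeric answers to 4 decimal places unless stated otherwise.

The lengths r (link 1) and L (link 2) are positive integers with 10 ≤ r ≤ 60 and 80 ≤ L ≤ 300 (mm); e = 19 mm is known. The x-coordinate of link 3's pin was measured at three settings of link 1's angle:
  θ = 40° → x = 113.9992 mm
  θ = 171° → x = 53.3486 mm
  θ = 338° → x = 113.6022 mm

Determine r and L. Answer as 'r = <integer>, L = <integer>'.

constraint per measurement: (x − r cos θ)² + (r sin θ − e)² = L²
subtracting the θ₁ and θ₂ equations cancels the r² and L² terms:
r = (x₁² − x₂²) / (2[(x₁cos θ₁ + e sin θ₁) − (x₂cos θ₂ + e sin θ₂)]) = 34.0000 → r = 34
L² = (x₁ − r cos θ₁)² + (r sin θ₁ − e)² = 7744.0012 → L = 88.0000 → L = 88
check at θ₃=338°: x = 113.6022 (printed 113.6022) ✓

r = 34, L = 88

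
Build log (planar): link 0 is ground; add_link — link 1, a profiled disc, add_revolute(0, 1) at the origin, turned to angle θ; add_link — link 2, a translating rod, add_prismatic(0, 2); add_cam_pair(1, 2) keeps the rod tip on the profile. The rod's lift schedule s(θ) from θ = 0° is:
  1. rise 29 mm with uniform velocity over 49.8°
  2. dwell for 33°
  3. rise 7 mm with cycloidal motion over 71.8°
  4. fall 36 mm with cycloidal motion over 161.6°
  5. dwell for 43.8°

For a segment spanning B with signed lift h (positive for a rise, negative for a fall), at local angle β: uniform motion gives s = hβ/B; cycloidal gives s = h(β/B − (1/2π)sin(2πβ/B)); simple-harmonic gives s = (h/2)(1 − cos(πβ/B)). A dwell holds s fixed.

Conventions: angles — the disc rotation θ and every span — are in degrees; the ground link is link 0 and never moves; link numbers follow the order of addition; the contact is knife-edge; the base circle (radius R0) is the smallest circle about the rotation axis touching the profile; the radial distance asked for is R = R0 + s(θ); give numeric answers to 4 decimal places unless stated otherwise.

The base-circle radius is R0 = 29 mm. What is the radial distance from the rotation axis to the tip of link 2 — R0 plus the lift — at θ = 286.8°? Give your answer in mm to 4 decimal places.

seg 1 [0°–49.8°] uniform, h=29: full span → s += 29 → s = 29.0000
seg 2 [49.8°–82.8°] dwell: s stays 29.0000
seg 3 [82.8°–154.6°] cycloidal, h=7: full span → s += 7 → s = 36.0000
seg 4 [154.6°–316.2°] cycloidal, h=-36: θ=286.8° here. β=132.2, B=161.6. -36·(0.8181 − sin(2π·0.8181)/(2π)) = -34.6640 → s = 1.3360
R = R0 + s = 29 + 1.3360 = 30.3360

30.3360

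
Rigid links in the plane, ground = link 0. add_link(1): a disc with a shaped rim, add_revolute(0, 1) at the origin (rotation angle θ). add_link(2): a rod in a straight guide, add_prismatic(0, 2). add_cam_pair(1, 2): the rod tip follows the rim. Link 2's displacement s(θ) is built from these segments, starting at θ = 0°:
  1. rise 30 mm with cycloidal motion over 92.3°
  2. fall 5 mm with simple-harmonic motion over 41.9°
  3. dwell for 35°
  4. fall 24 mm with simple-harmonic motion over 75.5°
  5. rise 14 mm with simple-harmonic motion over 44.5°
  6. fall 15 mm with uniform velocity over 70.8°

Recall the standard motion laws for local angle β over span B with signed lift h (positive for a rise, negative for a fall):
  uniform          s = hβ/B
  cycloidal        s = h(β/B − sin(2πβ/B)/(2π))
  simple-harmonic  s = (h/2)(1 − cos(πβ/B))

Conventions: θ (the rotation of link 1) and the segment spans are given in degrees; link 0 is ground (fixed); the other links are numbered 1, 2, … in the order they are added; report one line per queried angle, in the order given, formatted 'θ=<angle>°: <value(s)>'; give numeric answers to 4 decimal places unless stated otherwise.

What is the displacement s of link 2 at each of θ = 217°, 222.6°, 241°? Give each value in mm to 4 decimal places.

segment 1 (0° to 92.3°, cycloidal, h = 30) is passed completely: s = 0.0000 + (30) = 30.0000
segment 2 (92.3° to 134.2°, simple-harmonic, h = -5) is passed completely: s = 30.0000 + (-5) = 25.0000
segment 3 (134.2° to 169.2°, dwell): s unchanged at 25.0000
θ = 217° falls in segment 4 (169.2° to 244.7°, simple-harmonic, h = -24): β = 217 − 169.2 = 47.8°, B = 75.5°; Δs = -24/2·(1 − cos(π·0.6331)) = -16.8732; s = 25.0000 − 16.8732 = 8.1268
θ = 222.6° falls in segment 4 (169.2° to 244.7°, simple-harmonic, h = -24): β = 222.6 − 169.2 = 53.4°, B = 75.5°; Δs = -24/2·(1 − cos(π·0.7073)) = -19.2737; s = 25.0000 − 19.2737 = 5.7263
θ = 241° falls in segment 4 (169.2° to 244.7°, simple-harmonic, h = -24): β = 241 − 169.2 = 71.8°, B = 75.5°; Δs = -24/2·(1 − cos(π·0.9510)) = -23.8581; s = 25.0000 − 23.8581 = 1.1419

θ=217°: 8.1268
θ=222.6°: 5.7263
θ=241°: 1.1419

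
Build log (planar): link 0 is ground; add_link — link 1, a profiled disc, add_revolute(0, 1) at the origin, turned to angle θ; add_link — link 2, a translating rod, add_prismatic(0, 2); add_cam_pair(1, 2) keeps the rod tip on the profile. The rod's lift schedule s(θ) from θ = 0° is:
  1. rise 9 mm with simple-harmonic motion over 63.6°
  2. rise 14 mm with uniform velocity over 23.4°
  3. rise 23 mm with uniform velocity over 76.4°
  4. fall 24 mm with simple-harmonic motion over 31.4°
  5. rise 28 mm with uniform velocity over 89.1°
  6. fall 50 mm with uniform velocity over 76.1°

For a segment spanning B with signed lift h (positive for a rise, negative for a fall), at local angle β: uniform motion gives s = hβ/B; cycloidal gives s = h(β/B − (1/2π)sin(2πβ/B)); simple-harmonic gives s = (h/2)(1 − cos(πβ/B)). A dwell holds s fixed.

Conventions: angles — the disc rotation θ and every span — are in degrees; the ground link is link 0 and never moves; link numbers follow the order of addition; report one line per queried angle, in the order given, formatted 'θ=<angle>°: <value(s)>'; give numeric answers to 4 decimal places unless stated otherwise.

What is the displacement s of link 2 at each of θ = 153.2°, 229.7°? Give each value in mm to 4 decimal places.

seg 1 [0°–63.6°] simple-harmonic, h=9: full span → s += 9 → s = 9.0000
seg 2 [63.6°–87°] uniform, h=14: full span → s += 14 → s = 23.0000
seg 3 [87°–163.4°] uniform, h=23: θ=153.2° here. β=66.2, B=76.4. 23·66.2/76.4 = 19.9293 → s = 42.9293
seg 3 [87°–163.4°] uniform, h=23: full span → s += 23 → s = 46.0000
seg 4 [163.4°–194.8°] simple-harmonic, h=-24: full span → s += -24 → s = 22.0000
seg 5 [194.8°–283.9°] uniform, h=28: θ=229.7° here. β=34.9, B=89.1. 28·34.9/89.1 = 10.9675 → s = 32.9675

θ=153.2°: 42.9293
θ=229.7°: 32.9675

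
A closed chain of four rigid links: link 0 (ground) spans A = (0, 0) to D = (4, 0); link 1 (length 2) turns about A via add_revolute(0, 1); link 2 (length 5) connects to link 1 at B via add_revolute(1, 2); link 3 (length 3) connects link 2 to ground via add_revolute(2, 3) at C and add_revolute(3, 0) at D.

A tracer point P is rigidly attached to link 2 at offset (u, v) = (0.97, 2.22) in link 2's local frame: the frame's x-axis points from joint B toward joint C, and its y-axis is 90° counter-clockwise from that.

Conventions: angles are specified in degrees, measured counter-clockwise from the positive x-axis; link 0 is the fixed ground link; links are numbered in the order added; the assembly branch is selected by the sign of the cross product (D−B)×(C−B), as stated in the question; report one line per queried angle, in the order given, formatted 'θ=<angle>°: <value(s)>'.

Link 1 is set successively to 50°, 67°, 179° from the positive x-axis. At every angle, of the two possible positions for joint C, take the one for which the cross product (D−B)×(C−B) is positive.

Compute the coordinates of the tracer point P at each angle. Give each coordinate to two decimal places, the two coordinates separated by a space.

A=(0,0), D=(4.00,0)
θ=50°: B = A + 2.00·(cos50°, sin50°) = (1.2856, 1.5321)
θ=50°: |BD| = 3.1170
θ=50°: circle(B,5.00) ∩ circle(D,3.00): a=4.1251, h=2.8255
θ=50°:   candidates: C₊=(6.2668,1.9651) cross=8.807; C₋=(3.4891,-2.9562) cross=-8.807
θ=50°:   branch + wants cross > 0 → take C=(6.2668,1.9651) (cross=8.807)
θ=50°: ex = (C−B)/|BC| = (0.9962,0.0866); ey = (-0.0866,0.9962)
θ=50°: P = B + 0.97·ex + 2.22·ey = (2.0597,3.8278)
θ=67°: B = A + 2.00·(cos67°, sin67°) = (0.7815, 1.8410)
θ=67°: |BD| = 3.7079
θ=67°: circle(B,5.00) ∩ circle(D,3.00): a=4.0115, h=2.9846
θ=67°:   candidates: C₊=(5.7455,2.4400) cross=11.066; C₋=(2.7817,-2.7415) cross=-11.066
θ=67°:   branch + wants cross > 0 → take C=(5.7455,2.4400) (cross=11.066)
θ=67°: ex = (C−B)/|BC| = (0.9928,0.1198); ey = (-0.1198,0.9928)
θ=67°: P = B + 0.97·ex + 2.22·ey = (1.4785,4.1612)
θ=179°: B = A + 2.00·(cos179°, sin179°) = (-1.9997, 0.0349)
θ=179°: |BD| = 5.9998
θ=179°: circle(B,5.00) ∩ circle(D,3.00): a=4.3333, h=2.4945
θ=179°:   candidates: C₊=(2.3480,2.5042) cross=14.967; C₋=(2.3190,-2.4848) cross=-14.967
θ=179°:   branch + wants cross > 0 → take C=(2.3480,2.5042) (cross=14.967)
θ=179°: ex = (C−B)/|BC| = (0.8695,0.4939); ey = (-0.4939,0.8695)
θ=179°: P = B + 0.97·ex + 2.22·ey = (-2.2526,2.4443)

θ=50°: 2.06 3.83
θ=67°: 1.48 4.16
θ=179°: -2.25 2.44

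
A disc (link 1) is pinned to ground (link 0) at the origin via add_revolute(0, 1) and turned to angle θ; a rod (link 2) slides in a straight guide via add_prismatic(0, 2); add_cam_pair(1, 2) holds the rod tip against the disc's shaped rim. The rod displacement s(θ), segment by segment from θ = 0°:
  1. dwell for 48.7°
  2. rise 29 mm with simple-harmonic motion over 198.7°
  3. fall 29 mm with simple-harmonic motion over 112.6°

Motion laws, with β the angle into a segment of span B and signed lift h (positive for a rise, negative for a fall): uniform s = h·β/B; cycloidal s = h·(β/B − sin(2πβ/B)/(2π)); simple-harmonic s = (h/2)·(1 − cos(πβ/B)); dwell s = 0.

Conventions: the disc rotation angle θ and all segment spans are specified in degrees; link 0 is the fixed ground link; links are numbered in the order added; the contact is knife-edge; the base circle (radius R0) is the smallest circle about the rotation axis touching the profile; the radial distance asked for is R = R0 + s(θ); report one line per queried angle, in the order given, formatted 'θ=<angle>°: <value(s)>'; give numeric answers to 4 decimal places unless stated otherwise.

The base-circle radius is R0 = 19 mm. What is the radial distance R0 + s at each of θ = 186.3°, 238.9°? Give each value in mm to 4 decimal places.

segment 1 (0° to 48.7°, dwell): s unchanged at 0.0000
θ = 186.3° falls in segment 2 (48.7° to 247.4°, simple-harmonic, h = 29): β = 186.3 − 48.7 = 137.6°, B = 198.7°; Δs = 29/2·(1 − cos(π·0.6925)) = 22.7442; s = 0.0000 + 22.7442 = 22.7442
θ = 238.9° falls in segment 2 (48.7° to 247.4°, simple-harmonic, h = 29): β = 238.9 − 48.7 = 190.2°, B = 198.7°; Δs = 29/2·(1 − cos(π·0.9572)) = 28.8693; s = 0.0000 + 28.8693 = 28.8693
θ=186.3°: R = R0 + s = 19 + 22.7442 = 41.7442
θ=238.9°: R = R0 + s = 19 + 28.8693 = 47.8693

θ=186.3°: 41.7442
θ=238.9°: 47.8693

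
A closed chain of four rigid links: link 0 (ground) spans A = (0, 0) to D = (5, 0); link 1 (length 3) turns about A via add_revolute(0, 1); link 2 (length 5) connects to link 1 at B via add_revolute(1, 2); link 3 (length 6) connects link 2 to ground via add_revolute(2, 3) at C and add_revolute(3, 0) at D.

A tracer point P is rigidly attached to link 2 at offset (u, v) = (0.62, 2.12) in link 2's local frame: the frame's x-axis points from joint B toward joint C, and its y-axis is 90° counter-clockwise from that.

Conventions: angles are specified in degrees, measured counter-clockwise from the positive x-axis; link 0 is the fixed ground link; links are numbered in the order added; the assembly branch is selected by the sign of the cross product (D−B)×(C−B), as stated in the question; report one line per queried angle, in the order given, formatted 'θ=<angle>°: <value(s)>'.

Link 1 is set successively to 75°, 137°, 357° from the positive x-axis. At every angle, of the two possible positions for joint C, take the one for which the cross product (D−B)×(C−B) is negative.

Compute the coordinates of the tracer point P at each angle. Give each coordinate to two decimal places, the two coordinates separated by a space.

A=(0,0), D=(5.00,0)
θ=75°: B = A + 3.00·(cos75°, sin75°) = (0.7765, 2.8978)
θ=75°: |BD| = 5.1221
θ=75°: circle(B,5.00) ∩ circle(D,6.00): a=1.4872, h=4.7737
θ=75°:   candidates: C₊=(4.7035,5.9927) cross=24.451; C₋=(-0.6979,-1.8799) cross=-24.451
θ=75°:   branch - wants cross < 0 → take C=(-0.6979,-1.8799) (cross=-24.451)
θ=75°: ex = (C−B)/|BC| = (-0.2949,-0.9555); ey = (0.9555,-0.2949)
θ=75°: P = B + 0.62·ex + 2.12·ey = (2.6194,1.6802)
θ=137°: B = A + 3.00·(cos137°, sin137°) = (-2.1941, 2.0460)
θ=137°: |BD| = 7.4793
θ=137°: circle(B,5.00) ∩ circle(D,6.00): a=3.0043, h=3.9968
θ=137°:   candidates: C₊=(1.7890,5.0685) cross=29.893; C₋=(-0.3977,-2.6202) cross=-29.893
θ=137°:   branch - wants cross < 0 → take C=(-0.3977,-2.6202) (cross=-29.893)
θ=137°: ex = (C−B)/|BC| = (0.3593,-0.9332); ey = (0.9332,0.3593)
θ=137°: P = B + 0.62·ex + 2.12·ey = (0.0071,2.2291)
θ=357°: B = A + 3.00·(cos357°, sin357°) = (2.9959, -0.1570)
θ=357°: |BD| = 2.0103
θ=357°: circle(B,5.00) ∩ circle(D,6.00): a=-1.7308, h=4.6909
θ=357°:   candidates: C₊=(0.9040,4.3843) cross=9.430; C₋=(1.6367,-4.9687) cross=-9.430
θ=357°:   branch - wants cross < 0 → take C=(1.6367,-4.9687) (cross=-9.430)
θ=357°: ex = (C−B)/|BC| = (-0.2718,-0.9623); ey = (0.9623,-0.2718)
θ=357°: P = B + 0.62·ex + 2.12·ey = (4.8675,-1.3300)

θ=75°: 2.62 1.68
θ=137°: 0.01 2.23
θ=357°: 4.87 -1.33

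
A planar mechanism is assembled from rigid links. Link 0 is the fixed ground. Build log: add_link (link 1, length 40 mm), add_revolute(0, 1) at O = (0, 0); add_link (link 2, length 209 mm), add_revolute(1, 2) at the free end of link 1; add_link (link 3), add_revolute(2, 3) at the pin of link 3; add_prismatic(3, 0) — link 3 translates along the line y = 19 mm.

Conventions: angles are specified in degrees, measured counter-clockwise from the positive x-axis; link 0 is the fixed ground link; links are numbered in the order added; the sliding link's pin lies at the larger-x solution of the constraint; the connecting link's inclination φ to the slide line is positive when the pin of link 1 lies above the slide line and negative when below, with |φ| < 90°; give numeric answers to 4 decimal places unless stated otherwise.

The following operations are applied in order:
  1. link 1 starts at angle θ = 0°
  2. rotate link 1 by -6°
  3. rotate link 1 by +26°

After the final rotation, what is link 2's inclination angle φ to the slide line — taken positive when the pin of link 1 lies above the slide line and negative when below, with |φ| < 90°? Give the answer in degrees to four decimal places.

geometry: r = 40 mm, L = 209 mm, e = 19 mm; θ starts at 0°
rotate link 1 by -6°: θ ← 0° -6° = -6°
rotate link 1 by +26°: θ ← -6° +26° = 20°
h = r sin θ − e = 13.680806 − 19 = -5.319194
sin φ = h / L = -5.319194 / 209 = -0.02545069
φ = arcsin(-0.02545069) = -1.458375°

-1.4584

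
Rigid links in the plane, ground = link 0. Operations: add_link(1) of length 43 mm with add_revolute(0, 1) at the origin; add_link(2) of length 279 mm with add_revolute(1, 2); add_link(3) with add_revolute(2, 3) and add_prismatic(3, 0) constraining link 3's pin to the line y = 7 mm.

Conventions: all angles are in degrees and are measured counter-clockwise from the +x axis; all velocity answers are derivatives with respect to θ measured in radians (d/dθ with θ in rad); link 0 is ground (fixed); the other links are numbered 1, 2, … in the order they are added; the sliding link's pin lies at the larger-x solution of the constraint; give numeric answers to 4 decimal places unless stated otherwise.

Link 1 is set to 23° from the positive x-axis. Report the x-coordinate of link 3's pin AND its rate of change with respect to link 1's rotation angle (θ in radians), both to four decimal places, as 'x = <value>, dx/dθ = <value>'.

geometry: r = 43 mm, L = 279 mm, e = 7 mm
crank pin P = (r cos θ, r sin θ) = (39.581709, 16.801439)
h = r sin θ − e = 16.801439 − 7 = 9.801439
x = r cos θ + √(L² − h²) = 39.581709 + 278.827782 = 318.409490
dx/dθ = −r sin θ − h·r cos θ/√(L² − h²) (θ in radians; h = 9.801439) = -18.192827

x = 318.4095, dx/dθ = -18.1928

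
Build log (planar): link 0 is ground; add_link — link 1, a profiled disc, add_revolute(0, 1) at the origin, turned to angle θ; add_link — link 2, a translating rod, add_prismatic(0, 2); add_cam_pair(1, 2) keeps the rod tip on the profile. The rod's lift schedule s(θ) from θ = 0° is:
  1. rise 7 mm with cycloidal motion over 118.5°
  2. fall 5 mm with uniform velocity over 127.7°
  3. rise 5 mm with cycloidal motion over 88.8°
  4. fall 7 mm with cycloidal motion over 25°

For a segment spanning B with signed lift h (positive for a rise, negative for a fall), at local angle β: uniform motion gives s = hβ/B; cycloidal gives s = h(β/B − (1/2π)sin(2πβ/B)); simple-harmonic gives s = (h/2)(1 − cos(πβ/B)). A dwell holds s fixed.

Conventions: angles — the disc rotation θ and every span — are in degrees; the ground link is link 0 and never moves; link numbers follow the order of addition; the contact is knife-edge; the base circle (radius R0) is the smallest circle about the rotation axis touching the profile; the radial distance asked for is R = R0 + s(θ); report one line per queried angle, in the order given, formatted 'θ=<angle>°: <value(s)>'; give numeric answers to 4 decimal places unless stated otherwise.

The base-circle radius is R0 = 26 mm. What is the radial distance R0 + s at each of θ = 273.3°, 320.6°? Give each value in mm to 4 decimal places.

seg 1 [0°–118.5°] cycloidal, h=7: full span → s += 7 → s = 7.0000
seg 2 [118.5°–246.2°] uniform, h=-5: full span → s += -5 → s = 2.0000
seg 3 [246.2°–335°] cycloidal, h=5: θ=273.3° here. β=27.1, B=88.8. 5·(0.3052 − sin(2π·0.3052)/(2π)) = 0.7775 → s = 2.7775
seg 3 [246.2°–335°] cycloidal, h=5: θ=320.6° here. β=74.4, B=88.8. 5·(0.8378 − sin(2π·0.8378)/(2π)) = 4.8668 → s = 6.8668
θ=273.3°: R = R0 + s = 26 + 2.7775 = 28.7775
θ=320.6°: R = R0 + s = 26 + 6.8668 = 32.8668

θ=273.3°: 28.7775
θ=320.6°: 32.8668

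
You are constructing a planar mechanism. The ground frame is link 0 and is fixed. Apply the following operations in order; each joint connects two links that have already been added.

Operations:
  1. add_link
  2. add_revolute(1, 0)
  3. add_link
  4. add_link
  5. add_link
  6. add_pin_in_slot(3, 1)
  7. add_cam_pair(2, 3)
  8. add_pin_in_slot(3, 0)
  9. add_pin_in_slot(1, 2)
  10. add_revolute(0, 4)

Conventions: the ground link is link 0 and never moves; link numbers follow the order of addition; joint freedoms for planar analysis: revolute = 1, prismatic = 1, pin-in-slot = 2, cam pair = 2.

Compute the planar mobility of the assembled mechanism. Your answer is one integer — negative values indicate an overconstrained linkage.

ground; <1,0,0>
#1 <2,0,0>
R:1↔0 J1 <2,1,0>
#2 <3,1,0>
#3 <4,1,0>
#4 <5,1,0>
PS:3↔1 J2 <5,1,1>
C:2↔3 J2 <5,1,2>
PS:3↔0 J2 <5,1,3>
PS:1↔2 J2 <5,1,4>
R:0↔4 J1 <5,2,4>
3×4 − 2×2 − 1×4 = 4

M = 4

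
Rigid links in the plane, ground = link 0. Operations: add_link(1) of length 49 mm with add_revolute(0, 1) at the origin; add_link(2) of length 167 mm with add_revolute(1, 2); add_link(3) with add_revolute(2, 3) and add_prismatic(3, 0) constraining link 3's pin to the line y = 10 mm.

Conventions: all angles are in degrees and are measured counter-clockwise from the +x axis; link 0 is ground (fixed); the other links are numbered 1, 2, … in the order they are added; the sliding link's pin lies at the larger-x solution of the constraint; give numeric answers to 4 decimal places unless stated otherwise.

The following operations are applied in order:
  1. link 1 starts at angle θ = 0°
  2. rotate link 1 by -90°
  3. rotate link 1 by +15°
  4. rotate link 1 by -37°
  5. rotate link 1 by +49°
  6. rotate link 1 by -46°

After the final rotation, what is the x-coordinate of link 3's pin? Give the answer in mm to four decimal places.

geometry: r = 49 mm, L = 167 mm, e = 10 mm; θ starts at 0°
rotate link 1 by -90°: θ ← 0° -90° = -90°
rotate link 1 by +15°: θ ← -90° +15° = -75°
rotate link 1 by -37°: θ ← -75° -37° = -112°
rotate link 1 by +49°: θ ← -112° +49° = -63°
rotate link 1 by -46°: θ ← -63° -46° = -109°
crank pin P = (r cos θ, r sin θ) = (-15.952840, -46.330410)
h = r sin θ − e = -46.330410 − 10 = -56.330410
x = r cos θ + √(L² − h²) = -15.952840 + 157.212865 = 141.260025

141.2600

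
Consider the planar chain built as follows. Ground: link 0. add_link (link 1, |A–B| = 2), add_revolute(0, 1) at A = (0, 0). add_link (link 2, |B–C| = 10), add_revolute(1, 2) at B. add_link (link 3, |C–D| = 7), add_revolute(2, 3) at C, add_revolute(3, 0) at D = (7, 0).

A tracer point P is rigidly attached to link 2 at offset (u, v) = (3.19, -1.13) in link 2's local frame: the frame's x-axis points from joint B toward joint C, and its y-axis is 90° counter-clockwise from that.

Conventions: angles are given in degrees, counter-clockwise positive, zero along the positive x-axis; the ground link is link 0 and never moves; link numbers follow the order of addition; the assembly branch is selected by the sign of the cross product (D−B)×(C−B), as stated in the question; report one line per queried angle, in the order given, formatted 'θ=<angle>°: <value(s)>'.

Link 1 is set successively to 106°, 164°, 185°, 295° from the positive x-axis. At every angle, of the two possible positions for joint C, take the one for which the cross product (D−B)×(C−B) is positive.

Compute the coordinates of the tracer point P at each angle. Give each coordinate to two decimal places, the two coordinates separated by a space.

A=(0,0), D=(7.00,0)
θ=106°: B = A + 2.00·(cos106°, sin106°) = (-0.5513, 1.9225)
θ=106°: |BD| = 7.7922
θ=106°: circle(B,10.00) ∩ circle(D,7.00): a=7.1686, h=6.9722
θ=106°:   candidates: C₊=(8.1159,6.9105) cross=54.328; C₋=(4.6755,-6.6028) cross=-54.328
θ=106°:   branch + wants cross > 0 → take C=(8.1159,6.9105) (cross=54.328)
θ=106°: ex = (C−B)/|BC| = (0.8667,0.4988); ey = (-0.4988,0.8667)
θ=106°: P = B + 3.19·ex + -1.13·ey = (2.7772,2.5343)
θ=164°: B = A + 2.00·(cos164°, sin164°) = (-1.9225, 0.5513)
θ=164°: |BD| = 8.9395
θ=164°: circle(B,10.00) ∩ circle(D,7.00): a=7.3223, h=6.8106
θ=164°:   candidates: C₊=(5.8058,6.8974) cross=60.884; C₋=(4.9658,-6.6979) cross=-60.884
θ=164°:   branch + wants cross > 0 → take C=(5.8058,6.8974) (cross=60.884)
θ=164°: ex = (C−B)/|BC| = (0.7728,0.6346); ey = (-0.6346,0.7728)
θ=164°: P = B + 3.19·ex + -1.13·ey = (1.2599,1.7024)
θ=185°: B = A + 2.00·(cos185°, sin185°) = (-1.9924, -0.1743)
θ=185°: |BD| = 8.9941
θ=185°: circle(B,10.00) ∩ circle(D,7.00): a=7.3322, h=6.7999
θ=185°:   candidates: C₊=(5.2067,6.7664) cross=61.159; C₋=(5.4703,-6.8308) cross=-61.159
θ=185°:   branch + wants cross > 0 → take C=(5.2067,6.7664) (cross=61.159)
θ=185°: ex = (C−B)/|BC| = (0.7199,0.6941); ey = (-0.6941,0.7199)
θ=185°: P = B + 3.19·ex + -1.13·ey = (1.0884,1.2263)
θ=295°: B = A + 2.00·(cos295°, sin295°) = (0.8452, -1.8126)
θ=295°: |BD| = 6.4161
θ=295°: circle(B,10.00) ∩ circle(D,7.00): a=7.1824, h=6.9579
θ=295°:   candidates: C₊=(5.7694,6.8910) cross=44.643; C₋=(9.7008,-6.4580) cross=-44.643
θ=295°:   branch + wants cross > 0 → take C=(5.7694,6.8910) (cross=44.643)
θ=295°: ex = (C−B)/|BC| = (0.4924,0.8704); ey = (-0.8704,0.4924)
θ=295°: P = B + 3.19·ex + -1.13·ey = (3.3996,0.4074)

θ=106°: 2.78 2.53
θ=164°: 1.26 1.70
θ=185°: 1.09 1.23
θ=295°: 3.40 0.41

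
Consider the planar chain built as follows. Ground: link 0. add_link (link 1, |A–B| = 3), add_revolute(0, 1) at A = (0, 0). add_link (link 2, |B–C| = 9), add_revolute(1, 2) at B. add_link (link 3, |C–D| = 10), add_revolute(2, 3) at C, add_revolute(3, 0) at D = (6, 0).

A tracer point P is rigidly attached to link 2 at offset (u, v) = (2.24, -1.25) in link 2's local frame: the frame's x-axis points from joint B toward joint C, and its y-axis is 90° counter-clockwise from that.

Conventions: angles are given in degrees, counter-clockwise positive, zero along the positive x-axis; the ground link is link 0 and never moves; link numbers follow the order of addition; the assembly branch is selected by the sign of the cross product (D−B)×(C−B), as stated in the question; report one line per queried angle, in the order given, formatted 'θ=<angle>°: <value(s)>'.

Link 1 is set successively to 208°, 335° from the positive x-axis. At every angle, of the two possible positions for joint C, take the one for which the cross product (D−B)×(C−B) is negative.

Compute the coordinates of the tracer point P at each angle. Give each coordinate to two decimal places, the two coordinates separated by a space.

A=(0,0), D=(6.00,0)
θ=208°: B = A + 3.00·(cos208°, sin208°) = (-2.6488, -1.4084)
θ=208°: |BD| = 8.7628
θ=208°: circle(B,9.00) ∩ circle(D,10.00): a=3.2973, h=8.3743
θ=208°:   candidates: C₊=(-0.7404,7.3869) cross=73.382; C₋=(1.9515,-9.1438) cross=-73.382
θ=208°:   branch - wants cross < 0 → take C=(1.9515,-9.1438) (cross=-73.382)
θ=208°: ex = (C−B)/|BC| = (0.5112,-0.8595); ey = (0.8595,0.5112)
θ=208°: P = B + 2.24·ex + -1.25·ey = (-2.5782,-3.9726)
θ=335°: B = A + 3.00·(cos335°, sin335°) = (2.7189, -1.2679)
θ=335°: |BD| = 3.5175
θ=335°: circle(B,9.00) ∩ circle(D,10.00): a=-0.9420, h=8.9506
θ=335°:   candidates: C₊=(-1.3859,6.7415) cross=31.484; C₋=(5.0664,-9.9563) cross=-31.484
θ=335°:   branch - wants cross < 0 → take C=(5.0664,-9.9563) (cross=-31.484)
θ=335°: ex = (C−B)/|BC| = (0.2608,-0.9654); ey = (0.9654,0.2608)
θ=335°: P = B + 2.24·ex + -1.25·ey = (2.0964,-3.7564)

θ=208°: -2.58 -3.97
θ=335°: 2.10 -3.76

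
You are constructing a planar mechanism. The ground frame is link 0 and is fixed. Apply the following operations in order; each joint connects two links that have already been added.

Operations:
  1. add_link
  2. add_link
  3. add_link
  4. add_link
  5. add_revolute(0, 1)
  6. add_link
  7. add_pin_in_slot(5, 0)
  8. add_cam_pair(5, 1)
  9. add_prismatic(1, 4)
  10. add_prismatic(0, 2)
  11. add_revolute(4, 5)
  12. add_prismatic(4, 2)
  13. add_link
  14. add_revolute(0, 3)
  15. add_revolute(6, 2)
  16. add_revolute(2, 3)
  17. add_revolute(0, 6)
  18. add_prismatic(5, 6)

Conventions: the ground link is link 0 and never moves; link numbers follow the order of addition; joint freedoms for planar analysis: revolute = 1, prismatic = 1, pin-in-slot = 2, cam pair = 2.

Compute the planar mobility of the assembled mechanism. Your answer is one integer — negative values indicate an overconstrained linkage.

link 0 = ground. State L|J1|J2 = 1|0|0
+link1  2|0|0
+link2  3|0|0
+link3  4|0|0
+link4  5|0|0
R(0,1) f=1→J1  5|1|0
+link5  6|1|0
PS(5,0) f=2→J2  6|1|1
C(5,1) f=2→J2  6|1|2
P(1,4) f=1→J1  6|2|2
P(0,2) f=1→J1  6|3|2
R(4,5) f=1→J1  6|4|2
P(4,2) f=1→J1  6|5|2
+link6  7|5|2
R(0,3) f=1→J1  7|6|2
R(6,2) f=1→J1  7|7|2
R(2,3) f=1→J1  7|8|2
R(0,6) f=1→J1  7|9|2
P(5,6) f=1→J1  7|10|2
M = 3(7−1)−2·10−2 = 18−20−2 = -4

M = -4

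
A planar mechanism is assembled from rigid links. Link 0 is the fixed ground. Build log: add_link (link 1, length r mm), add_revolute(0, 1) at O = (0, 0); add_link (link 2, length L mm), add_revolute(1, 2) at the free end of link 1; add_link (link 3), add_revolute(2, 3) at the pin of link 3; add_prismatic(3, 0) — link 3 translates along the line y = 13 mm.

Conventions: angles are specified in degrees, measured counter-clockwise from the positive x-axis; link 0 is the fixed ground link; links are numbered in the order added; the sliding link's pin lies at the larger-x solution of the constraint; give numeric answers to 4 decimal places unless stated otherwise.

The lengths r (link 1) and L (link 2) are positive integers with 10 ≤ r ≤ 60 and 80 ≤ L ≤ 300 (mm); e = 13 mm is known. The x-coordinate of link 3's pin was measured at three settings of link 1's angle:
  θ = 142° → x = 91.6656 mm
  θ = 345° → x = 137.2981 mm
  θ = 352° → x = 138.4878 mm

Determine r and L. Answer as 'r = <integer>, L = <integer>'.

constraint per measurement: (x − r cos θ)² + (r sin θ − e)² = L²
subtracting the θ₁ and θ₂ equations cancels the r² and L² terms:
r = (x₁² − x₂²) / (2[(x₁cos θ₁ + e sin θ₁) − (x₂cos θ₂ + e sin θ₂)]) = 27.0000 → r = 27
L² = (x₁ − r cos θ₁)² + (r sin θ₁ − e)² = 12768.9957 → L = 113.0000 → L = 113
check at θ₃=352°: x = 138.4878 (printed 138.4878) ✓

r = 27, L = 113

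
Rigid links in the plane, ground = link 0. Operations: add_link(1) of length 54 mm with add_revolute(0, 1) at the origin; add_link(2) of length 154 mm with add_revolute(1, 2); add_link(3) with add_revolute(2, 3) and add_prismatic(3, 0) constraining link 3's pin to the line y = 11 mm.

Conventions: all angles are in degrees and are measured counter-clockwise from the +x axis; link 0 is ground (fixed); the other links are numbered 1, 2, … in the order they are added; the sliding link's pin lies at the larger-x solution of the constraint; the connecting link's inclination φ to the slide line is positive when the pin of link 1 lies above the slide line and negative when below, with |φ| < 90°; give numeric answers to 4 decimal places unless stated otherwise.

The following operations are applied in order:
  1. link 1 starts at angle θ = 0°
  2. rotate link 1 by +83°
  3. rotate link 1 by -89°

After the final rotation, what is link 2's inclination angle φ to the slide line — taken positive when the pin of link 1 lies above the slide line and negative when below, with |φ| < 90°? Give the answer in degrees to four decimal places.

geometry: r = 54 mm, L = 154 mm, e = 11 mm; θ starts at 0°
rotate link 1 by +83°: θ ← 0° +83° = 83°
rotate link 1 by -89°: θ ← 83° -89° = -6°
h = r sin θ − e = -5.644537 − 11 = -16.644537
sin φ = h / L = -16.644537 / 154 = -0.10808141
φ = arcsin(-0.10808141) = -6.204729°

-6.2047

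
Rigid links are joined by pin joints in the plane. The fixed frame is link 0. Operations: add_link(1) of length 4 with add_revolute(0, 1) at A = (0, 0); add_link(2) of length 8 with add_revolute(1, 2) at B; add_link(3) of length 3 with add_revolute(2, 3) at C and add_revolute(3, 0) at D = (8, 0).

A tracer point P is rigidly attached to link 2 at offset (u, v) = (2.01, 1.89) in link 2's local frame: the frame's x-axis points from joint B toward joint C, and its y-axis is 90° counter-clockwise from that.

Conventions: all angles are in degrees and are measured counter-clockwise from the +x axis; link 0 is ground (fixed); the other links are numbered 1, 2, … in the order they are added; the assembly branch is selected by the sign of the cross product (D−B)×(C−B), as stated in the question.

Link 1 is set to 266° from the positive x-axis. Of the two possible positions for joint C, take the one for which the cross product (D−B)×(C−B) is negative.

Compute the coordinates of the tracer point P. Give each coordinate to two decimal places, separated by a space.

A=(0,0), D=(8.00,0)
B = A + 4.00·(cos266°, sin266°) = (-0.2790, -3.9903)
|BD| = 9.1905
circle(B,8.00) ∩ circle(D,3.00): a=7.5875, h=2.5358
  candidates: C₊=(5.4550,1.5884) cross=23.305; C₋=(7.6570,-2.9803) cross=-23.305
  branch - wants cross < 0 → take C=(7.6570,-2.9803) (cross=-23.305)
ex = (C−B)/|BC| = (0.9920,0.1262); ey = (-0.1262,0.9920)
P = B + 2.01·ex + 1.89·ey = (1.4763,-1.8616)

1.48 -1.86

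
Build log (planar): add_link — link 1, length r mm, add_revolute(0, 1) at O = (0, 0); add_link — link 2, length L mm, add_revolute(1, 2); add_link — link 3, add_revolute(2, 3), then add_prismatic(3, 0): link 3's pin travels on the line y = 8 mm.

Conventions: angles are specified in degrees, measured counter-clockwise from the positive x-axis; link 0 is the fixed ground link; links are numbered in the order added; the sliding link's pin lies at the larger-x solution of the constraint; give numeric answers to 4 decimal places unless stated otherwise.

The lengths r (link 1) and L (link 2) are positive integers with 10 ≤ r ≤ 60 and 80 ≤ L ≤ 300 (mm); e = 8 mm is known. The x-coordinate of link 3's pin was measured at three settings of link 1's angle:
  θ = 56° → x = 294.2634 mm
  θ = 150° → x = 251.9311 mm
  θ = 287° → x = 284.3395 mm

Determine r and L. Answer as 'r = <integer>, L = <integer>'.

constraint per measurement: (x − r cos θ)² + (r sin θ − e)² = L²
subtracting the θ₁ and θ₂ equations cancels the r² and L² terms:
r = (x₁² − x₂²) / (2[(x₁cos θ₁ + e sin θ₁) − (x₂cos θ₂ + e sin θ₂)]) = 30.0000 → r = 30
L² = (x₁ − r cos θ₁)² + (r sin θ₁ − e)² = 77284.0102 → L = 278.0000 → L = 278
check at θ₃=287°: x = 284.3395 (printed 284.3395) ✓

r = 30, L = 278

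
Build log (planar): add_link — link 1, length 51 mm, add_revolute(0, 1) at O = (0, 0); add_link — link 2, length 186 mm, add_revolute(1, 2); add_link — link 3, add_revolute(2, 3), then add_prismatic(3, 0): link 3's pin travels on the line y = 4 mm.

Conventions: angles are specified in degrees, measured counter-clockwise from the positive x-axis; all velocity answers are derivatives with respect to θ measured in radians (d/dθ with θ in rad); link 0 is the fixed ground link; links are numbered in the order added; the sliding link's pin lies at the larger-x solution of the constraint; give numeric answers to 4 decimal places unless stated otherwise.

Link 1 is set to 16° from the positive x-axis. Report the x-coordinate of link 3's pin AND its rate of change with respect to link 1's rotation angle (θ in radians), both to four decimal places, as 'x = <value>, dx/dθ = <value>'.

geometry: r = 51 mm, L = 186 mm, e = 4 mm
crank pin P = (r cos θ, r sin θ) = (49.024346, 14.057505)
h = r sin θ − e = 14.057505 − 4 = 10.057505
x = r cos θ + √(L² − h²) = 49.024346 + 185.727883 = 234.752230
dx/dθ = −r sin θ − h·r cos θ/√(L² − h²) (θ in radians; h = 10.057505) = -16.712263

x = 234.7522, dx/dθ = -16.7123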